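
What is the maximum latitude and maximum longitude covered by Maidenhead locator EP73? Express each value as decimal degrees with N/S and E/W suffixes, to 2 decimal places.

Field E=4, P=15: +4·20° lon, +15·10° lat → SW at lon -100°, lat 60°.
Square 7, 3: +7·2° lon, +3·1° lat → SW at lon -86°, lat 63°.
Cell spans 2° lon × 1° lat. NE corner is SW corner plus one full cell.
latitude 64.00° N, longitude 84.00° W.

64.00° N, 84.00° W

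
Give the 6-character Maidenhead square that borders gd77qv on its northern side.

GD77qw

Latitude subsquare v = 21; +1 → 22 = w.
The longitude characters are unchanged.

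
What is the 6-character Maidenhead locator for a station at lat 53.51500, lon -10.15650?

IO43wm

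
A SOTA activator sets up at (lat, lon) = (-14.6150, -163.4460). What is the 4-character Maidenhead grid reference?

AH85

Shift to the Maidenhead origin (180°W, 90°S): lon 16.55, lat 75.39.
Field (20°×10°, letters A–R): 16.55/20 → 0 → A, 75.39/10 → 7 → H; chars AH.
Square (2°×1°, digits 0–9): 16.55/2 → 8, 5.39/1 → 5; chars 85.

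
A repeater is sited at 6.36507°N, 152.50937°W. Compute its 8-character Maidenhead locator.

BJ36ri87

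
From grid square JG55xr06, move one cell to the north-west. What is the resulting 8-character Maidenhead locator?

JG55wr97

Longitude extended square 0; −1 → -1, wraps to 9, carry into subsquare.
Longitude subsquare x = 23; −1 → 22 = w.
Latitude extended square 6; +1 → 7.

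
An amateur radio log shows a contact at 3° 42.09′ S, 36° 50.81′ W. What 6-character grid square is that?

Add 180° to longitude and 90° to latitude: 143.1532, 86.2985.
Field: 143.1532/20 → 7 → H, 86.2985/10 → 8 → I; chars HI.
Square: 3.1532/2 → 1, 6.2985/1 → 6; chars 16.
Subsquare: 1.1532/0.0833333 → 13 → n, 0.2985/0.0416667 → 7 → h; chars nh.

HI16nh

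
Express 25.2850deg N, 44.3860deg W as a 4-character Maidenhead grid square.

Shift to the Maidenhead origin (180°W, 90°S): lon 135.61, lat 115.28.
Field (20°×10°, letters A–R): 135.61/20 → 6 → G, 115.28/10 → 11 → L; chars GL.
Square (2°×1°, digits 0–9): 15.61/2 → 7, 5.28/1 → 5; chars 75.

GL75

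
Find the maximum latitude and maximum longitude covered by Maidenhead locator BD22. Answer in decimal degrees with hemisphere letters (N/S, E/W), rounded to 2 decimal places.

Field B=1, D=3: +1·20° lon, +3·10° lat → SW at lon -160°, lat -60°.
Square 2, 2: +2·2° lon, +2·1° lat → SW at lon -156°, lat -58°.
Cell spans 2° lon × 1° lat. NE corner is SW corner plus one full cell.
latitude 57.00° S, longitude 154.00° W.

57.00° S, 154.00° W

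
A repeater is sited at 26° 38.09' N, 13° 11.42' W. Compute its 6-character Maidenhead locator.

IL36jp

Offset from 180°W / 90°S: lon 166.8097°, lat 116.6348°.
Field (20°×10°, letters A–R): lon ⌊166.8097/20⌋ = 8 → I; lat ⌊116.6348/10⌋ = 11 → L.
Square (2°×1°, digits 0–9): lon ⌊6.8097/2⌋ = 3; lat ⌊6.6348/1⌋ = 6.
Subsquare (5′×2.5′, letters a–x): lon ⌊0.8097/0.0833333⌋ = 9 → j; lat ⌊0.6348/0.0416667⌋ = 15 → p.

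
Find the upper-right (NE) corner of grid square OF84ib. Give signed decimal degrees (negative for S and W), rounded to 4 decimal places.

-35.9167, 116.7500

Field O=14, F=5: +14·20° lon, +5·10° lat → SW at lon 100°, lat -40°.
Square 8, 4: +8·2° lon, +4·1° lat → SW at lon 116°, lat -36°.
Subsquare i=8, b=1: +8·0.0833333° lon, +1·0.0416667° lat → SW at lon 116.667°, lat -35.9583°.
Cell spans 0.0833333° lon × 0.0416667° lat. NE corner is SW corner plus one full cell.
latitude -35.9167, longitude 116.7500.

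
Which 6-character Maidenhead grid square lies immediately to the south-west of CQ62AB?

Longitude subsquare a = 0; −1 → -1, wraps to 23 = x, carry into square.
Longitude square 6; −1 → 5.
Latitude subsquare b = 1; −1 → 0 = a.

CQ52xa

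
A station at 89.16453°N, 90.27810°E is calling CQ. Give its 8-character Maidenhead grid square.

NR59dd39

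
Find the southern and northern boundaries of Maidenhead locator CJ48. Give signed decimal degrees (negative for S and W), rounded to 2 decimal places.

8.00, 9.00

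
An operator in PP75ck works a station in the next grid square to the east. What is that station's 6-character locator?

Longitude subsquare c = 2; +1 → 3 = d.
The latitude characters are unchanged.

PP75dk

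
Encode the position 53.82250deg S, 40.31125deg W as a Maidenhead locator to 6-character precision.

Add 180° to longitude and 90° to latitude: 139.6887, 36.1775.
Field: 139.6887/20 → 6 → G, 36.1775/10 → 3 → D; chars GD.
Square: 19.6887/2 → 9, 6.1775/1 → 6; chars 96.
Subsquare: 1.6887/0.0833333 → 20 → u, 0.1775/0.0416667 → 4 → e; chars ue.

GD96ue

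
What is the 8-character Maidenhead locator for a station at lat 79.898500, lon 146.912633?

Shift to the Maidenhead origin (180°W, 90°S): lon 326.91263, lat 169.89850.
Field (20°×10°, letters A–R): lon ⌊326.91263/20⌋ = 16 → Q; lat ⌊169.89850/10⌋ = 16 → Q.
Square (2°×1°, digits 0–9): lon ⌊6.91263/2⌋ = 3; lat ⌊9.89850/1⌋ = 9.
Subsquare (5′×2.5′, letters a–x): lon ⌊0.91263/0.0833333⌋ = 10 → k; lat ⌊0.89850/0.0416667⌋ = 21 → v.
Extended square (30″×15″, digits 0–9): lon ⌊0.07930/0.00833333⌋ = 9; lat ⌊0.02350/0.00416667⌋ = 5.

QQ39kv95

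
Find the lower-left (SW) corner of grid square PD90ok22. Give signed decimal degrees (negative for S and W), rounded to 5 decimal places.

-59.57500, 139.18333

Field P=15, D=3: +15·20° lon, +3·10° lat → SW at lon 120°, lat -60°.
Square 9, 0: +9·2° lon, +0·1° lat → SW at lon 138°, lat -60°.
Subsquare o=14, k=10: +14·0.0833333° lon, +10·0.0416667° lat → SW at lon 139.167°, lat -59.5833°.
Extended square 2, 2: +2·0.00833333° lon, +2·0.00416667° lat → SW at lon 139.183°, lat -59.575°.
latitude -59.57500, longitude 139.18333.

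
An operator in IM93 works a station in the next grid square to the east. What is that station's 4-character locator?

JM03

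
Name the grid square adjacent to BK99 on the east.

CK09

Longitude square 9; +1 → 10, wraps to 0, carry into field.
Longitude field B = 1; +1 → 2 = C.
The latitude characters are unchanged.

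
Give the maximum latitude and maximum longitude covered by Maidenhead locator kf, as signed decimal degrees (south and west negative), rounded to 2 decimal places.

-30.00, 40.00

Field K=10, F=5: +10·20° lon, +5·10° lat → SW at lon 20°, lat -40°.
Cell spans 20° lon × 10° lat. NE corner is SW corner plus one full cell.
latitude -30.00, longitude 40.00.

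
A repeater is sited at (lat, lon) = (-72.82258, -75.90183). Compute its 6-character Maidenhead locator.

Offset from 180°W / 90°S: lon 104.0982°, lat 17.1774°.
Field: lon ⌊104.0982/20⌋ = 5 → F; lat ⌊17.1774/10⌋ = 1 → B.
Square: lon ⌊4.0982/2⌋ = 2; lat ⌊7.1774/1⌋ = 7.
Subsquare: lon ⌊0.0982/0.0833333⌋ = 1 → b; lat ⌊0.1774/0.0416667⌋ = 4 → e.

FB27be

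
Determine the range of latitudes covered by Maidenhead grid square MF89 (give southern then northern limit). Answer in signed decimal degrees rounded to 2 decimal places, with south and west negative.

Field M=12, F=5: +12·20° lon, +5·10° lat → SW at lon 60°, lat -40°.
Square 8, 9: +8·2° lon, +9·1° lat → SW at lon 76°, lat -31°.
Cell spans 2° lon × 1° lat.
south -31.00, north -30.00.

-31.00, -30.00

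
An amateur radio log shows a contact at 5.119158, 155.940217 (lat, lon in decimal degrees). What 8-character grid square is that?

QJ75xc28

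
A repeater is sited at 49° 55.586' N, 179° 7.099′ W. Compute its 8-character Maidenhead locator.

Add 180° to longitude and 90° to latitude: 0.88168, 139.92643.
Field: 0.88168/20 → 0 → A, 139.92643/10 → 13 → N; chars AN.
Square: 0.88168/2 → 0, 9.92643/1 → 9; chars 09.
Subsquare: 0.88168/0.0833333 → 10 → k, 0.92643/0.0416667 → 22 → w; chars kw.
Extended square: 0.04835/0.00833333 → 5, 0.00977/0.00416667 → 2; chars 52.

AN09kw52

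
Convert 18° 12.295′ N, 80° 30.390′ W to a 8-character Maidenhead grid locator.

Offset from 180°W / 90°S: lon 99.49350°, lat 108.20492°.
Field: 99.49350/20 → 4 → E, 108.20492/10 → 10 → K; chars EK.
Square: 19.49350/2 → 9, 8.20492/1 → 8; chars 98.
Subsquare: 1.49350/0.0833333 → 17 → r, 0.20492/0.0416667 → 4 → e; chars re.
Extended square: 0.07683/0.00833333 → 9, 0.03825/0.00416667 → 9; chars 99.

EK98re99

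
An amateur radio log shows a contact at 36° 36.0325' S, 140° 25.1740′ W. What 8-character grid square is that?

Add 180° to longitude and 90° to latitude: 39.58043, 53.39946.
Field: lon ⌊39.58043/20⌋ = 1 → B; lat ⌊53.39946/10⌋ = 5 → F.
Square: lon ⌊19.58043/2⌋ = 9; lat ⌊3.39946/1⌋ = 3.
Subsquare: lon ⌊1.58043/0.0833333⌋ = 18 → s; lat ⌊0.39946/0.0416667⌋ = 9 → j.
Extended square: lon ⌊0.08043/0.00833333⌋ = 9; lat ⌊0.02446/0.00416667⌋ = 5.

BF93sj95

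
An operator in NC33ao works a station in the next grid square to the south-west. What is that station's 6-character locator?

Longitude subsquare a = 0; −1 → -1, wraps to 23 = x, carry into square.
Longitude square 3; −1 → 2.
Latitude subsquare o = 14; −1 → 13 = n.

NC23xn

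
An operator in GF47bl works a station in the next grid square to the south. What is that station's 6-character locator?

Latitude subsquare l = 11; −1 → 10 = k.
The longitude characters are unchanged.

GF47bk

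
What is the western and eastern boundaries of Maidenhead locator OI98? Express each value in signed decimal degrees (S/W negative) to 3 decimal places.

Field O=14, I=8: +14·20° lon, +8·10° lat → SW at lon 100°, lat -10°.
Square 9, 8: +9·2° lon, +8·1° lat → SW at lon 118°, lat -2°.
Cell spans 2° lon × 1° lat.
west 118.000, east 120.000.

118.000, 120.000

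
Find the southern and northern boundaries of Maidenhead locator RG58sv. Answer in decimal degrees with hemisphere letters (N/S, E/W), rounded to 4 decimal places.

21.1250° S, 21.0833° S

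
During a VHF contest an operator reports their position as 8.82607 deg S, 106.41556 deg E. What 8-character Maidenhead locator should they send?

OI31ee91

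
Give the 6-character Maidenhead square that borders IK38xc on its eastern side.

IK48ac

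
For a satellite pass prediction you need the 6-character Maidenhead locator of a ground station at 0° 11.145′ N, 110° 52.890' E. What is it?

OJ50ke

Offset from 180°W / 90°S: lon 290.8815°, lat 90.1857°.
Field: lon ⌊290.8815/20⌋ = 14 → O; lat ⌊90.1857/10⌋ = 9 → J.
Square: lon ⌊10.8815/2⌋ = 5; lat ⌊0.1857/1⌋ = 0.
Subsquare: lon ⌊0.8815/0.0833333⌋ = 10 → k; lat ⌊0.1857/0.0416667⌋ = 4 → e.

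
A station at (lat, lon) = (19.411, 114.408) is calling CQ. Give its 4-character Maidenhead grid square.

Offset from 180°W / 90°S: lon 294.41°, lat 109.41°.
Field (20°×10°, letters A–R): 294.41/20 → 14 → O, 109.41/10 → 10 → K; chars OK.
Square (2°×1°, digits 0–9): 14.41/2 → 7, 9.41/1 → 9; chars 79.

OK79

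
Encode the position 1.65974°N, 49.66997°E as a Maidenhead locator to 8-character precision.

Add 180° to longitude and 90° to latitude: 229.66997, 91.65974.
Field (20°×10°, letters A–R): 229.66997/20 → 11 → L, 91.65974/10 → 9 → J; chars LJ.
Square (2°×1°, digits 0–9): 9.66997/2 → 4, 1.65974/1 → 1; chars 41.
Subsquare (5′×2.5′, letters a–x): 1.66997/0.0833333 → 20 → u, 0.65974/0.0416667 → 15 → p; chars up.
Extended square (30″×15″, digits 0–9): 0.00330/0.00833333 → 0, 0.03474/0.00416667 → 8; chars 08.

LJ41up08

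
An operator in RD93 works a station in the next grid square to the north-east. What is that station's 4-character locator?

Longitude square 9; +1 → 10, wraps to 0, carry into field.
Longitude field R = 17; +1 → 18, wraps to 0 = A, wrapping around the antimeridian.
Latitude square 3; +1 → 4.

AD04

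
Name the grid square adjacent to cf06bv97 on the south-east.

CF06cv06

Longitude extended square 9; +1 → 10, wraps to 0, carry into subsquare.
Longitude subsquare b = 1; +1 → 2 = c.
Latitude extended square 7; −1 → 6.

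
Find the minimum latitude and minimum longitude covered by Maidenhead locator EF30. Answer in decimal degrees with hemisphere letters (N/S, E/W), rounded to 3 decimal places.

40.000° S, 94.000° W

Field E=4, F=5: +4·20° lon, +5·10° lat → SW at lon -100°, lat -40°.
Square 3, 0: +3·2° lon, +0·1° lat → SW at lon -94°, lat -40°.
latitude 40.000° S, longitude 94.000° W.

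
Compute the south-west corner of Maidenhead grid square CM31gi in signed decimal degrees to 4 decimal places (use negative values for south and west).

Field C=2, M=12: +2·20° lon, +12·10° lat → SW at lon -140°, lat 30°.
Square 3, 1: +3·2° lon, +1·1° lat → SW at lon -134°, lat 31°.
Subsquare g=6, i=8: +6·0.0833333° lon, +8·0.0416667° lat → SW at lon -133.5°, lat 31.3333°.
latitude 31.3333, longitude -133.5000.

31.3333, -133.5000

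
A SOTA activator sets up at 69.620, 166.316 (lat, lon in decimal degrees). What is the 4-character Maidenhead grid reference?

Shift to the Maidenhead origin (180°W, 90°S): lon 346.32, lat 159.62.
Field (20°×10°, letters A–R): 346.32/20 → 17 → R, 159.62/10 → 15 → P; chars RP.
Square (2°×1°, digits 0–9): 6.32/2 → 3, 9.62/1 → 9; chars 39.

RP39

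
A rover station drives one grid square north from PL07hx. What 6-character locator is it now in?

PL08ha

Latitude subsquare x = 23; +1 → 24, wraps to 0 = a, carry into square.
Latitude square 7; +1 → 8.
The longitude characters are unchanged.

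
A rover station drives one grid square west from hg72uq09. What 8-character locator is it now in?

HG72tq99

Longitude extended square 0; −1 → -1, wraps to 9, carry into subsquare.
Longitude subsquare u = 20; −1 → 19 = t.
The latitude characters are unchanged.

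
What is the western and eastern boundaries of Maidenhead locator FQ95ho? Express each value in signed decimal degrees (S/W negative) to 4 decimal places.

-61.4167, -61.3333

Field F=5, Q=16: +5·20° lon, +16·10° lat → SW at lon -80°, lat 70°.
Square 9, 5: +9·2° lon, +5·1° lat → SW at lon -62°, lat 75°.
Subsquare h=7, o=14: +7·0.0833333° lon, +14·0.0416667° lat → SW at lon -61.4167°, lat 75.5833°.
Cell spans 0.0833333° lon × 0.0416667° lat.
west -61.4167, east -61.3333.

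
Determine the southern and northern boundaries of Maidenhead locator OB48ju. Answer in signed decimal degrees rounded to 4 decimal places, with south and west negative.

-71.1667, -71.1250

Field O=14, B=1: +14·20° lon, +1·10° lat → SW at lon 100°, lat -80°.
Square 4, 8: +4·2° lon, +8·1° lat → SW at lon 108°, lat -72°.
Subsquare j=9, u=20: +9·0.0833333° lon, +20·0.0416667° lat → SW at lon 108.75°, lat -71.1667°.
Cell spans 0.0833333° lon × 0.0416667° lat.
south -71.1667, north -71.1250.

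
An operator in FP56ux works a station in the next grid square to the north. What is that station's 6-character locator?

FP57ua

Latitude subsquare x = 23; +1 → 24, wraps to 0 = a, carry into square.
Latitude square 6; +1 → 7.
The longitude characters are unchanged.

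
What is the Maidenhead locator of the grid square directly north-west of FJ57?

FJ48

Longitude square 5; −1 → 4.
Latitude square 7; +1 → 8.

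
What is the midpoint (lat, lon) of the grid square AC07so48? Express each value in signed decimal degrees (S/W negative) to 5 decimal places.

Field A=0, C=2: +0·20° lon, +2·10° lat → SW at lon -180°, lat -70°.
Square 0, 7: +0·2° lon, +7·1° lat → SW at lon -180°, lat -63°.
Subsquare s=18, o=14: +18·0.0833333° lon, +14·0.0416667° lat → SW at lon -178.5°, lat -62.4167°.
Extended square 4, 8: +4·0.00833333° lon, +8·0.00416667° lat → SW at lon -178.467°, lat -62.3833°.
Cell spans 0.00833333° lon × 0.00416667° lat. Centre is SW corner plus half of each.
latitude -62.38125, longitude -178.46250.

-62.38125, -178.46250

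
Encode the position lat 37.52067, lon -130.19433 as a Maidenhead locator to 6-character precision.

Offset from 180°W / 90°S: lon 49.8057°, lat 127.5207°.
Field: lon ⌊49.8057/20⌋ = 2 → C; lat ⌊127.5207/10⌋ = 12 → M.
Square: lon ⌊9.8057/2⌋ = 4; lat ⌊7.5207/1⌋ = 7.
Subsquare: lon ⌊1.8057/0.0833333⌋ = 21 → v; lat ⌊0.5207/0.0416667⌋ = 12 → m.

CM47vm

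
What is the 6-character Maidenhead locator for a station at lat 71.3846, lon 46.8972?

LQ31kj

Add 180° to longitude and 90° to latitude: 226.8972, 161.3846.
Field: 226.8972/20 → 11 → L, 161.3846/10 → 16 → Q; chars LQ.
Square: 6.8972/2 → 3, 1.3846/1 → 1; chars 31.
Subsquare: 0.8972/0.0833333 → 10 → k, 0.3846/0.0416667 → 9 → j; chars kj.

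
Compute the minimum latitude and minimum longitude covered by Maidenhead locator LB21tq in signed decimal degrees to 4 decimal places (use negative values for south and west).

-78.3333, 45.5833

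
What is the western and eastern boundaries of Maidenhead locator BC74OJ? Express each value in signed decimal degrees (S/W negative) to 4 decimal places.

Field B=1, C=2: +1·20° lon, +2·10° lat → SW at lon -160°, lat -70°.
Square 7, 4: +7·2° lon, +4·1° lat → SW at lon -146°, lat -66°.
Subsquare o=14, j=9: +14·0.0833333° lon, +9·0.0416667° lat → SW at lon -144.833°, lat -65.625°.
Cell spans 0.0833333° lon × 0.0416667° lat.
west -144.8333, east -144.7500.

-144.8333, -144.7500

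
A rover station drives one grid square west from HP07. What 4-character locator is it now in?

GP97

Longitude square 0; −1 → -1, wraps to 9, carry into field.
Longitude field H = 7; −1 → 6 = G.
The latitude characters are unchanged.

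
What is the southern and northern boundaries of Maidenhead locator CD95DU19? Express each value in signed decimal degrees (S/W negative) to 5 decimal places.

-54.12917, -54.12500

Field C=2, D=3: +2·20° lon, +3·10° lat → SW at lon -140°, lat -60°.
Square 9, 5: +9·2° lon, +5·1° lat → SW at lon -122°, lat -55°.
Subsquare d=3, u=20: +3·0.0833333° lon, +20·0.0416667° lat → SW at lon -121.75°, lat -54.1667°.
Extended square 1, 9: +1·0.00833333° lon, +9·0.00416667° lat → SW at lon -121.742°, lat -54.1292°.
Cell spans 0.00833333° lon × 0.00416667° lat.
south -54.12917, north -54.12500.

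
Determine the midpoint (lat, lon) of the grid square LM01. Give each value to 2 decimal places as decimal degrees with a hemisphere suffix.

Field L=11, M=12: +11·20° lon, +12·10° lat → SW at lon 40°, lat 30°.
Square 0, 1: +0·2° lon, +1·1° lat → SW at lon 40°, lat 31°.
Cell spans 2° lon × 1° lat. Centre is SW corner plus half of each.
latitude 31.50° N, longitude 41.00° E.

31.50° N, 41.00° E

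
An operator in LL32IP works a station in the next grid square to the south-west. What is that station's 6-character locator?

LL32ho

Longitude subsquare i = 8; −1 → 7 = h.
Latitude subsquare p = 15; −1 → 14 = o.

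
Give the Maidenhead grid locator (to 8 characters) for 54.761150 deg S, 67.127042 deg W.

Offset from 180°W / 90°S: lon 112.87296°, lat 35.23885°.
Field: 112.87296/20 → 5 → F, 35.23885/10 → 3 → D; chars FD.
Square: 12.87296/2 → 6, 5.23885/1 → 5; chars 65.
Subsquare: 0.87296/0.0833333 → 10 → k, 0.23885/0.0416667 → 5 → f; chars kf.
Extended square: 0.03962/0.00833333 → 4, 0.03052/0.00416667 → 7; chars 47.

FD65kf47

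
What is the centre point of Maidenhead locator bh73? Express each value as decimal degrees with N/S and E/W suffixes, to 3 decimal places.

16.500° S, 145.000° W

Field B=1, H=7: +1·20° lon, +7·10° lat → SW at lon -160°, lat -20°.
Square 7, 3: +7·2° lon, +3·1° lat → SW at lon -146°, lat -17°.
Cell spans 2° lon × 1° lat. Centre is SW corner plus half of each.
latitude 16.500° S, longitude 145.000° W.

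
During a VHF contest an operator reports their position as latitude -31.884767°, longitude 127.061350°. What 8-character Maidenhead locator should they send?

Offset from 180°W / 90°S: lon 307.06135°, lat 58.11523°.
Field: 307.06135/20 → 15 → P, 58.11523/10 → 5 → F; chars PF.
Square: 7.06135/2 → 3, 8.11523/1 → 8; chars 38.
Subsquare: 1.06135/0.0833333 → 12 → m, 0.11523/0.0416667 → 2 → c; chars mc.
Extended square: 0.06135/0.00833333 → 7, 0.03190/0.00416667 → 7; chars 77.

PF38mc77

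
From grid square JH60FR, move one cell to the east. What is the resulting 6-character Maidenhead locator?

JH60gr

Longitude subsquare f = 5; +1 → 6 = g.
The latitude characters are unchanged.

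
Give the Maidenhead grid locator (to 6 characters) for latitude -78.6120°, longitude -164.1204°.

AB71wj

Offset from 180°W / 90°S: lon 15.8796°, lat 11.3880°.
Field (20°×10°, letters A–R): lon ⌊15.8796/20⌋ = 0 → A; lat ⌊11.3880/10⌋ = 1 → B.
Square (2°×1°, digits 0–9): lon ⌊15.8796/2⌋ = 7; lat ⌊1.3880/1⌋ = 1.
Subsquare (5′×2.5′, letters a–x): lon ⌊1.8796/0.0833333⌋ = 22 → w; lat ⌊0.3880/0.0416667⌋ = 9 → j.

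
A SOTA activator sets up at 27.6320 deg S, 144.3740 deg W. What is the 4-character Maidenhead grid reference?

BG72

Shift to the Maidenhead origin (180°W, 90°S): lon 35.63, lat 62.37.
Field: 35.63/20 → 1 → B, 62.37/10 → 6 → G; chars BG.
Square: 15.63/2 → 7, 2.37/1 → 2; chars 72.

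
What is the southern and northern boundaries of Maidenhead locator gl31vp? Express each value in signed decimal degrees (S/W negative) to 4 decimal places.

21.6250, 21.6667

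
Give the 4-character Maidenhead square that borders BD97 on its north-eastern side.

CD08

Longitude square 9; +1 → 10, wraps to 0, carry into field.
Longitude field B = 1; +1 → 2 = C.
Latitude square 7; +1 → 8.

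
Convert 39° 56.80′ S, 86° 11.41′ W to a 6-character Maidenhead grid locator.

Shift to the Maidenhead origin (180°W, 90°S): lon 93.8098, lat 50.0533.
Field (20°×10°, letters A–R): lon ⌊93.8098/20⌋ = 4 → E; lat ⌊50.0533/10⌋ = 5 → F.
Square (2°×1°, digits 0–9): lon ⌊13.8098/2⌋ = 6; lat ⌊0.0533/1⌋ = 0.
Subsquare (5′×2.5′, letters a–x): lon ⌊1.8098/0.0833333⌋ = 21 → v; lat ⌊0.0533/0.0416667⌋ = 1 → b.

EF60vb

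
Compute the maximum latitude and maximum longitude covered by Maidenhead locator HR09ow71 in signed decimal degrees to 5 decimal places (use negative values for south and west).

89.92500, -38.76667

Field H=7, R=17: +7·20° lon, +17·10° lat → SW at lon -40°, lat 80°.
Square 0, 9: +0·2° lon, +9·1° lat → SW at lon -40°, lat 89°.
Subsquare o=14, w=22: +14·0.0833333° lon, +22·0.0416667° lat → SW at lon -38.8333°, lat 89.9167°.
Extended square 7, 1: +7·0.00833333° lon, +1·0.00416667° lat → SW at lon -38.775°, lat 89.9208°.
Cell spans 0.00833333° lon × 0.00416667° lat. NE corner is SW corner plus one full cell.
latitude 89.92500, longitude -38.76667.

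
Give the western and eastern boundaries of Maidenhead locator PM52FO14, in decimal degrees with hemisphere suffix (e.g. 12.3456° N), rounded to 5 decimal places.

Field P=15, M=12: +15·20° lon, +12·10° lat → SW at lon 120°, lat 30°.
Square 5, 2: +5·2° lon, +2·1° lat → SW at lon 130°, lat 32°.
Subsquare f=5, o=14: +5·0.0833333° lon, +14·0.0416667° lat → SW at lon 130.417°, lat 32.5833°.
Extended square 1, 4: +1·0.00833333° lon, +4·0.00416667° lat → SW at lon 130.425°, lat 32.6°.
Cell spans 0.00833333° lon × 0.00416667° lat.
west 130.42500° E, east 130.43333° E.

130.42500° E, 130.43333° E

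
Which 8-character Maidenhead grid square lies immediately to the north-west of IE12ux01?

IE12tx92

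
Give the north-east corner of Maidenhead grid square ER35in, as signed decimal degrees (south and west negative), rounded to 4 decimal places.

85.5833, -93.2500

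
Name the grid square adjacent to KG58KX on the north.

Latitude subsquare x = 23; +1 → 24, wraps to 0 = a, carry into square.
Latitude square 8; +1 → 9.
The longitude characters are unchanged.

KG59ka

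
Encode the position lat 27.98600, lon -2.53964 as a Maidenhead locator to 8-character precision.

Shift to the Maidenhead origin (180°W, 90°S): lon 177.46036, lat 117.98600.
Field: lon ⌊177.46036/20⌋ = 8 → I; lat ⌊117.98600/10⌋ = 11 → L.
Square: lon ⌊17.46036/2⌋ = 8; lat ⌊7.98600/1⌋ = 7.
Subsquare: lon ⌊1.46036/0.0833333⌋ = 17 → r; lat ⌊0.98600/0.0416667⌋ = 23 → x.
Extended square: lon ⌊0.04369/0.00833333⌋ = 5; lat ⌊0.02767/0.00416667⌋ = 6.

IL87rx56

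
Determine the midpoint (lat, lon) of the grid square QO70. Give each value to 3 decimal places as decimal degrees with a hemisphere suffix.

Field Q=16, O=14: +16·20° lon, +14·10° lat → SW at lon 140°, lat 50°.
Square 7, 0: +7·2° lon, +0·1° lat → SW at lon 154°, lat 50°.
Cell spans 2° lon × 1° lat. Centre is SW corner plus half of each.
latitude 50.500° N, longitude 155.000° E.

50.500° N, 155.000° E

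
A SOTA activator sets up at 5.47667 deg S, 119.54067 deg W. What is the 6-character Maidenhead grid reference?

DI04fm

Offset from 180°W / 90°S: lon 60.4593°, lat 84.5233°.
Field: lon ⌊60.4593/20⌋ = 3 → D; lat ⌊84.5233/10⌋ = 8 → I.
Square: lon ⌊0.4593/2⌋ = 0; lat ⌊4.5233/1⌋ = 4.
Subsquare: lon ⌊0.4593/0.0833333⌋ = 5 → f; lat ⌊0.5233/0.0416667⌋ = 12 → m.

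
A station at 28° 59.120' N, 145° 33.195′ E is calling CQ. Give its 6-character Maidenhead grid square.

Offset from 180°W / 90°S: lon 325.5532°, lat 118.9853°.
Field: lon ⌊325.5532/20⌋ = 16 → Q; lat ⌊118.9853/10⌋ = 11 → L.
Square: lon ⌊5.5532/2⌋ = 2; lat ⌊8.9853/1⌋ = 8.
Subsquare: lon ⌊1.5532/0.0833333⌋ = 18 → s; lat ⌊0.9853/0.0416667⌋ = 23 → x.

QL28sx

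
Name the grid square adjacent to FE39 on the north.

FF30

Latitude square 9; +1 → 10, wraps to 0, carry into field.
Latitude field E = 4; +1 → 5 = F.
The longitude characters are unchanged.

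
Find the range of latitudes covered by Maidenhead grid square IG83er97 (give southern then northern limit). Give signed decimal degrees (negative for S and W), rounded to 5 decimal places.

Field I=8, G=6: +8·20° lon, +6·10° lat → SW at lon -20°, lat -30°.
Square 8, 3: +8·2° lon, +3·1° lat → SW at lon -4°, lat -27°.
Subsquare e=4, r=17: +4·0.0833333° lon, +17·0.0416667° lat → SW at lon -3.66667°, lat -26.2917°.
Extended square 9, 7: +9·0.00833333° lon, +7·0.00416667° lat → SW at lon -3.59167°, lat -26.2625°.
Cell spans 0.00833333° lon × 0.00416667° lat.
south -26.26250, north -26.25833.

-26.26250, -26.25833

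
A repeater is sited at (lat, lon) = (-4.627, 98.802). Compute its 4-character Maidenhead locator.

Offset from 180°W / 90°S: lon 278.80°, lat 85.37°.
Field (20°×10°, letters A–R): lon ⌊278.80/20⌋ = 13 → N; lat ⌊85.37/10⌋ = 8 → I.
Square (2°×1°, digits 0–9): lon ⌊18.80/2⌋ = 9; lat ⌊5.37/1⌋ = 5.

NI95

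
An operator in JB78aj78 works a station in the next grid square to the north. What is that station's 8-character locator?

Latitude extended square 8; +1 → 9.
The longitude characters are unchanged.

JB78aj79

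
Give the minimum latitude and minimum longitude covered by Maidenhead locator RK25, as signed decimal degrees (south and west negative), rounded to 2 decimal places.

Field R=17, K=10: +17·20° lon, +10·10° lat → SW at lon 160°, lat 10°.
Square 2, 5: +2·2° lon, +5·1° lat → SW at lon 164°, lat 15°.
latitude 15.00, longitude 164.00.

15.00, 164.00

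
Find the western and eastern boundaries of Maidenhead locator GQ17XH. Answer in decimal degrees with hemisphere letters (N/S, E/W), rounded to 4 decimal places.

56.0833° W, 56.0000° W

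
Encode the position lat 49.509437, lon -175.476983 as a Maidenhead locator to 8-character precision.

Add 180° to longitude and 90° to latitude: 4.52302, 139.50944.
Field (20°×10°, letters A–R): lon ⌊4.52302/20⌋ = 0 → A; lat ⌊139.50944/10⌋ = 13 → N.
Square (2°×1°, digits 0–9): lon ⌊4.52302/2⌋ = 2; lat ⌊9.50944/1⌋ = 9.
Subsquare (5′×2.5′, letters a–x): lon ⌊0.52302/0.0833333⌋ = 6 → g; lat ⌊0.50944/0.0416667⌋ = 12 → m.
Extended square (30″×15″, digits 0–9): lon ⌊0.02302/0.00833333⌋ = 2; lat ⌊0.00944/0.00416667⌋ = 2.

AN29gm22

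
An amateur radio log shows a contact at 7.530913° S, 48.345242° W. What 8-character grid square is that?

GI52tl82

Shift to the Maidenhead origin (180°W, 90°S): lon 131.65476, lat 82.46909.
Field: lon ⌊131.65476/20⌋ = 6 → G; lat ⌊82.46909/10⌋ = 8 → I.
Square: lon ⌊11.65476/2⌋ = 5; lat ⌊2.46909/1⌋ = 2.
Subsquare: lon ⌊1.65476/0.0833333⌋ = 19 → t; lat ⌊0.46909/0.0416667⌋ = 11 → l.
Extended square: lon ⌊0.07142/0.00833333⌋ = 8; lat ⌊0.01075/0.00416667⌋ = 2.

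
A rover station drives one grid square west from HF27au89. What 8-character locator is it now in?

Longitude extended square 8; −1 → 7.
The latitude characters are unchanged.

HF27au79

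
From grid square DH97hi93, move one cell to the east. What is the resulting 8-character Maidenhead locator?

Longitude extended square 9; +1 → 10, wraps to 0, carry into subsquare.
Longitude subsquare h = 7; +1 → 8 = i.
The latitude characters are unchanged.

DH97ii03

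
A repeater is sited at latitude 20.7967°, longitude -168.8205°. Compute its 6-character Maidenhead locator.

AL50ot

Add 180° to longitude and 90° to latitude: 11.1795, 110.7967.
Field: 11.1795/20 → 0 → A, 110.7967/10 → 11 → L; chars AL.
Square: 11.1795/2 → 5, 0.7967/1 → 0; chars 50.
Subsquare: 1.1795/0.0833333 → 14 → o, 0.7967/0.0416667 → 19 → t; chars ot.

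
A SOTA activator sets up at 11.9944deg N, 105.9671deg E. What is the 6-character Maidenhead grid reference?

Shift to the Maidenhead origin (180°W, 90°S): lon 285.9671, lat 101.9944.
Field: 285.9671/20 → 14 → O, 101.9944/10 → 10 → K; chars OK.
Square: 5.9671/2 → 2, 1.9944/1 → 1; chars 21.
Subsquare: 1.9671/0.0833333 → 23 → x, 0.9944/0.0416667 → 23 → x; chars xx.

OK21xx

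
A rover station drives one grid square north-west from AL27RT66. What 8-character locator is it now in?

Longitude extended square 6; −1 → 5.
Latitude extended square 6; +1 → 7.

AL27rt57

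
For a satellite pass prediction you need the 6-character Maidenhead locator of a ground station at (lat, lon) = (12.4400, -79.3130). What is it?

FK02ik

Offset from 180°W / 90°S: lon 100.6870°, lat 102.4400°.
Field (20°×10°, letters A–R): lon ⌊100.6870/20⌋ = 5 → F; lat ⌊102.4400/10⌋ = 10 → K.
Square (2°×1°, digits 0–9): lon ⌊0.6870/2⌋ = 0; lat ⌊2.4400/1⌋ = 2.
Subsquare (5′×2.5′, letters a–x): lon ⌊0.6870/0.0833333⌋ = 8 → i; lat ⌊0.4400/0.0416667⌋ = 10 → k.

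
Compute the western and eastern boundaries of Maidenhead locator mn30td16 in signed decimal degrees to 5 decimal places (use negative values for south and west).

Field M=12, N=13: +12·20° lon, +13·10° lat → SW at lon 60°, lat 40°.
Square 3, 0: +3·2° lon, +0·1° lat → SW at lon 66°, lat 40°.
Subsquare t=19, d=3: +19·0.0833333° lon, +3·0.0416667° lat → SW at lon 67.5833°, lat 40.125°.
Extended square 1, 6: +1·0.00833333° lon, +6·0.00416667° lat → SW at lon 67.5917°, lat 40.15°.
Cell spans 0.00833333° lon × 0.00416667° lat.
west 67.59167, east 67.60000.

67.59167, 67.60000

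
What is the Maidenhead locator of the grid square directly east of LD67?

Longitude square 6; +1 → 7.
The latitude characters are unchanged.

LD77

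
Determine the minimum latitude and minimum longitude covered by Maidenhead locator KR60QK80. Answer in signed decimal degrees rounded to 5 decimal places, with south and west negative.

80.41667, 33.40000

Field K=10, R=17: +10·20° lon, +17·10° lat → SW at lon 20°, lat 80°.
Square 6, 0: +6·2° lon, +0·1° lat → SW at lon 32°, lat 80°.
Subsquare q=16, k=10: +16·0.0833333° lon, +10·0.0416667° lat → SW at lon 33.3333°, lat 80.4167°.
Extended square 8, 0: +8·0.00833333° lon, +0·0.00416667° lat → SW at lon 33.4°, lat 80.4167°.
latitude 80.41667, longitude 33.40000.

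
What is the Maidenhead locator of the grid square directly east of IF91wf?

Longitude subsquare w = 22; +1 → 23 = x.
The latitude characters are unchanged.

IF91xf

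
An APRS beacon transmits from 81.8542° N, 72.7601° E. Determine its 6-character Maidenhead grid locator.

MR61ju

Shift to the Maidenhead origin (180°W, 90°S): lon 252.7601, lat 171.8542.
Field: lon ⌊252.7601/20⌋ = 12 → M; lat ⌊171.8542/10⌋ = 17 → R.
Square: lon ⌊12.7601/2⌋ = 6; lat ⌊1.8542/1⌋ = 1.
Subsquare: lon ⌊0.7601/0.0833333⌋ = 9 → j; lat ⌊0.8542/0.0416667⌋ = 20 → u.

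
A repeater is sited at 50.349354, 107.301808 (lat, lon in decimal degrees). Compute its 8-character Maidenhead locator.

Offset from 180°W / 90°S: lon 287.30181°, lat 140.34935°.
Field (20°×10°, letters A–R): lon ⌊287.30181/20⌋ = 14 → O; lat ⌊140.34935/10⌋ = 14 → O.
Square (2°×1°, digits 0–9): lon ⌊7.30181/2⌋ = 3; lat ⌊0.34935/1⌋ = 0.
Subsquare (5′×2.5′, letters a–x): lon ⌊1.30181/0.0833333⌋ = 15 → p; lat ⌊0.34935/0.0416667⌋ = 8 → i.
Extended square (30″×15″, digits 0–9): lon ⌊0.05181/0.00833333⌋ = 6; lat ⌊0.01602/0.00416667⌋ = 3.

OO30pi63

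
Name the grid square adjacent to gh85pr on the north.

GH85ps

Latitude subsquare r = 17; +1 → 18 = s.
The longitude characters are unchanged.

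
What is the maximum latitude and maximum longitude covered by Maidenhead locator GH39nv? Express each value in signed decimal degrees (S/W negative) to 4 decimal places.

Field G=6, H=7: +6·20° lon, +7·10° lat → SW at lon -60°, lat -20°.
Square 3, 9: +3·2° lon, +9·1° lat → SW at lon -54°, lat -11°.
Subsquare n=13, v=21: +13·0.0833333° lon, +21·0.0416667° lat → SW at lon -52.9167°, lat -10.125°.
Cell spans 0.0833333° lon × 0.0416667° lat. NE corner is SW corner plus one full cell.
latitude -10.0833, longitude -52.8333.

-10.0833, -52.8333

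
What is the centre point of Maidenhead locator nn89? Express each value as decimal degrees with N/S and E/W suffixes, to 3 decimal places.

Field N=13, N=13: +13·20° lon, +13·10° lat → SW at lon 80°, lat 40°.
Square 8, 9: +8·2° lon, +9·1° lat → SW at lon 96°, lat 49°.
Cell spans 2° lon × 1° lat. Centre is SW corner plus half of each.
latitude 49.500° N, longitude 97.000° E.

49.500° N, 97.000° E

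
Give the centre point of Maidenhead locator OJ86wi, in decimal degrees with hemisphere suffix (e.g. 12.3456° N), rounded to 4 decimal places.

Field O=14, J=9: +14·20° lon, +9·10° lat → SW at lon 100°, lat 0°.
Square 8, 6: +8·2° lon, +6·1° lat → SW at lon 116°, lat 6°.
Subsquare w=22, i=8: +22·0.0833333° lon, +8·0.0416667° lat → SW at lon 117.833°, lat 6.33333°.
Cell spans 0.0833333° lon × 0.0416667° lat. Centre is SW corner plus half of each.
latitude 6.3542° N, longitude 117.8750° E.

6.3542° N, 117.8750° E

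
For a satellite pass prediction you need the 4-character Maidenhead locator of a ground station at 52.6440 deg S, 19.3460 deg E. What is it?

JD97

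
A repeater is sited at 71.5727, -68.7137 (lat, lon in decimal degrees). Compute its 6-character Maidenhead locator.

FQ51pn

Add 180° to longitude and 90° to latitude: 111.2863, 161.5727.
Field (20°×10°, letters A–R): lon ⌊111.2863/20⌋ = 5 → F; lat ⌊161.5727/10⌋ = 16 → Q.
Square (2°×1°, digits 0–9): lon ⌊11.2863/2⌋ = 5; lat ⌊1.5727/1⌋ = 1.
Subsquare (5′×2.5′, letters a–x): lon ⌊1.2863/0.0833333⌋ = 15 → p; lat ⌊0.5727/0.0416667⌋ = 13 → n.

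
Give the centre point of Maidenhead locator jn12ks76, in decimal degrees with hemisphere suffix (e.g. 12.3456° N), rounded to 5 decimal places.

42.77708° N, 2.89583° E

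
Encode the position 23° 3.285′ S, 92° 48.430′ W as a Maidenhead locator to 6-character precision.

EG36ow

Shift to the Maidenhead origin (180°W, 90°S): lon 87.1928, lat 66.9453.
Field (20°×10°, letters A–R): 87.1928/20 → 4 → E, 66.9453/10 → 6 → G; chars EG.
Square (2°×1°, digits 0–9): 7.1928/2 → 3, 6.9453/1 → 6; chars 36.
Subsquare (5′×2.5′, letters a–x): 1.1928/0.0833333 → 14 → o, 0.9453/0.0416667 → 22 → w; chars ow.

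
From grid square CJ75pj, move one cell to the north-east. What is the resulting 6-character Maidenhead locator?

Longitude subsquare p = 15; +1 → 16 = q.
Latitude subsquare j = 9; +1 → 10 = k.

CJ75qk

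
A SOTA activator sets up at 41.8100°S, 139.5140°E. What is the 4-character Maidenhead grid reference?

PE98

Offset from 180°W / 90°S: lon 319.51°, lat 48.19°.
Field: lon ⌊319.51/20⌋ = 15 → P; lat ⌊48.19/10⌋ = 4 → E.
Square: lon ⌊19.51/2⌋ = 9; lat ⌊8.19/1⌋ = 8.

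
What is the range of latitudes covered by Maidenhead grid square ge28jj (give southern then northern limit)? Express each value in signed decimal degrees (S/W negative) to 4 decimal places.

-41.6250, -41.5833

Field G=6, E=4: +6·20° lon, +4·10° lat → SW at lon -60°, lat -50°.
Square 2, 8: +2·2° lon, +8·1° lat → SW at lon -56°, lat -42°.
Subsquare j=9, j=9: +9·0.0833333° lon, +9·0.0416667° lat → SW at lon -55.25°, lat -41.625°.
Cell spans 0.0833333° lon × 0.0416667° lat.
south -41.6250, north -41.5833.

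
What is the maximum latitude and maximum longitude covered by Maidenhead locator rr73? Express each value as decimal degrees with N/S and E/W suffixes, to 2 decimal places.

Field R=17, R=17: +17·20° lon, +17·10° lat → SW at lon 160°, lat 80°.
Square 7, 3: +7·2° lon, +3·1° lat → SW at lon 174°, lat 83°.
Cell spans 2° lon × 1° lat. NE corner is SW corner plus one full cell.
latitude 84.00° N, longitude 176.00° E.

84.00° N, 176.00° E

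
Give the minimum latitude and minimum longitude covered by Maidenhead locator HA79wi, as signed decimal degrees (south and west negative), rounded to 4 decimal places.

-80.6667, -24.1667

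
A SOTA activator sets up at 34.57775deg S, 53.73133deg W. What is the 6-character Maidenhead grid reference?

GF35dk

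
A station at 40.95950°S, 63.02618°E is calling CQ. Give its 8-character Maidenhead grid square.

ME19ma39

Offset from 180°W / 90°S: lon 243.02618°, lat 49.04050°.
Field (20°×10°, letters A–R): 243.02618/20 → 12 → M, 49.04050/10 → 4 → E; chars ME.
Square (2°×1°, digits 0–9): 3.02618/2 → 1, 9.04050/1 → 9; chars 19.
Subsquare (5′×2.5′, letters a–x): 1.02618/0.0833333 → 12 → m, 0.04050/0.0416667 → 0 → a; chars ma.
Extended square (30″×15″, digits 0–9): 0.02618/0.00833333 → 3, 0.04050/0.00416667 → 9; chars 39.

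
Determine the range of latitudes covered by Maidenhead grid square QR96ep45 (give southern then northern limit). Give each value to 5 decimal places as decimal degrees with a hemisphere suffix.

Field Q=16, R=17: +16·20° lon, +17·10° lat → SW at lon 140°, lat 80°.
Square 9, 6: +9·2° lon, +6·1° lat → SW at lon 158°, lat 86°.
Subsquare e=4, p=15: +4·0.0833333° lon, +15·0.0416667° lat → SW at lon 158.333°, lat 86.625°.
Extended square 4, 5: +4·0.00833333° lon, +5·0.00416667° lat → SW at lon 158.367°, lat 86.6458°.
Cell spans 0.00833333° lon × 0.00416667° lat.
south 86.64583° N, north 86.65000° N.

86.64583° N, 86.65000° N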